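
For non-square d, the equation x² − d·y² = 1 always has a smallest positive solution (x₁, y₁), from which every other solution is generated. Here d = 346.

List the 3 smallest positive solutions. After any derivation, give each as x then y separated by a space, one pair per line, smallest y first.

√346 → a₀=18, period (1,1,1,1,36); ℓ=5 odd so k=9
a_0=18:  p_0=18·1+0=18,  q_0=18·0+1=1
a_1=1:  p_1=1·18+1=19,  q_1=1·1+0=1
…
a_4=1:  p_4=1·56+37=93,  q_4=1·3+2=5
…
a_6=1:  p_6=1·3404+93=3497,  q_6=1·183+5=188
…
a_8=1:  p_8=1·6901+3497=10398,  q_8=1·371+188=559
a_9=1:  p_9=1·10398+6901=17299,  q_9=1·559+371=930
→ (17299, 930).  Check: 17299²=299255401, 346·930²=299255400, difference 1.
(17299+930√346)^2 = 598510801 + 32176140√346
(17299+930√346)^3 = 20707276675699 + 1113230090790√346

17299 930
598510801 32176140
20707276675699 1113230090790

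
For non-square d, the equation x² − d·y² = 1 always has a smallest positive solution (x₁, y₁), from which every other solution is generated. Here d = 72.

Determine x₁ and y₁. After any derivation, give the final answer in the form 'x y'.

17 2

d=72: √d = [8; 2,16] (ℓ=2, even), read p_1/q_1
i=0: a=8 ⇒ p=8, q=1
i=1: a=2 ⇒ p=17, q=2
(x₁, y₁) = (17, 2);  17² − 72·2² = 1 ✓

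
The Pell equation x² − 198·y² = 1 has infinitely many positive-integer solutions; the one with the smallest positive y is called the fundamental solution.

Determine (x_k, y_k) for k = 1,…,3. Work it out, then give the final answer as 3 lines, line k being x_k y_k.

197 14
77617 5516
30580901 2173290

√198 = [14; 14,28, …], period ℓ=2 (even) → k=1
i=0: a=14 ⇒ p=14, q=1
i=1: a=14 ⇒ p=197, q=14
→ (197, 14).  Check: 197²=38809, 198·14²=38808, difference 1.
(197+14√198)^2 = 77617 + 5516√198
(197+14√198)^3 = 30580901 + 2173290√198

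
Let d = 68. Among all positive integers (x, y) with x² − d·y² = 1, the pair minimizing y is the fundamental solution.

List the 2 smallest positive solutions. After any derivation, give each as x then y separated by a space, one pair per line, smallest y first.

√68 = [8; 4,16, …], period ℓ=2 (even) → k=1
k=0  a_k=8  p_k/q_k = 8/1
k=1  a_k=4  p_k/q_k = 33/4
fundamental: x₁=33, y₁=4  (since 1089 − 68·16 = 1)
n=2: (33,4)∘(33,4) = (33·33+68·4·4, 33·4+4·33) = (2177,264)

33 4
2177 264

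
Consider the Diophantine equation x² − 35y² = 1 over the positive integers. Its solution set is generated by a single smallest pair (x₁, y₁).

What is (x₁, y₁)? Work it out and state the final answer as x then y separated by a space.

6 1

[5; 1,10] for √35; ℓ=2 ⇒ convergent index 1
i=0: a=5 ⇒ p=5, q=1
i=1: a=1 ⇒ p=6, q=1
→ (6, 1).  Check: 6²=36, 35·1²=35, difference 1.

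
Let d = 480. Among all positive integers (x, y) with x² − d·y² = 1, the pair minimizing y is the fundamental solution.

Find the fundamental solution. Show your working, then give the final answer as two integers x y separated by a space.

[21; 1,9,1,42] for √480; ℓ=4 ⇒ convergent index 3
step 0: (21, 1)  from 21·(1,0) + (0,1)
…
step 2: (219, 10)  from 9·(22,1) + (21,1)
step 3: (241, 11)  from 1·(219,10) + (22,1)
(x₁, y₁) = (241, 11);  241² − 480·11² = 1 ✓

241 11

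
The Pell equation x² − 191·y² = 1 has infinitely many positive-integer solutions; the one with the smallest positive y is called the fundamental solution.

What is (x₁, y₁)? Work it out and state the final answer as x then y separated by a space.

d=191: √d = [13; 1,4,1,1,3,…,4,1,26] (ℓ=16, even), read p_15/q_15
i=0: a=13 ⇒ p=13, q=1
i=1: a=1 ⇒ p=14, q=1
…
i=3: a=1 ⇒ p=83, q=6
i=4: a=1 ⇒ p=152, q=11
i=5: a=3 ⇒ p=539, q=39
i=6: a=2 ⇒ p=1230, q=89
i=7: a=2 ⇒ p=2999, q=217
i=8: a=13 ⇒ p=40217, q=2910
i=9: a=2 ⇒ p=83433, q=6037
i=10: a=2 ⇒ p=207083, q=14984
i=11: a=3 ⇒ p=704682, q=50989
i=12: a=1 ⇒ p=911765, q=65973
i=13: a=1 ⇒ p=1616447, q=116962
i=14: a=4 ⇒ p=7377553, q=533821
i=15: a=1 ⇒ p=8994000, q=650783
(x₁, y₁) = (8994000, 650783);  8994000² − 191·650783² = 1 ✓

8994000 650783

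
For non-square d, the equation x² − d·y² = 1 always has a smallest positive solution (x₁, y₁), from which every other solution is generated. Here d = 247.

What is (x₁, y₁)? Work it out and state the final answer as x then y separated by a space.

[15; 1,2,1,1,9,1,9,1,1,2,1,30] for √247; ℓ=12 ⇒ convergent index 11
step 0: (15, 1)  from 15·(1,0) + (0,1)
…
step 2: (47, 3)  from 2·(16,1) + (15,1)
…
step 7: (11520, 733)  from 9·(1163,74) + (1053,67)
step 8: (12683, 807)  from 1·(11520,733) + (1163,74)
…
step 10: (61089, 3887)  from 2·(24203,1540) + (12683,807)
step 11: (85292, 5427)  from 1·(61089,3887) + (24203,1540)
(x₁, y₁) = (85292, 5427);  85292² − 247·5427² = 1 ✓

85292 5427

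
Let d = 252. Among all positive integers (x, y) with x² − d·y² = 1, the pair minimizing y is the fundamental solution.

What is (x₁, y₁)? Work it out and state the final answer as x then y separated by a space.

√252 → a₀=15, period (1,6,1,30); ℓ=4 even so k=3
k=0  a_k=15  p_k/q_k = 15/1
k=1  a_k=1  p_k/q_k = 16/1
k=2  a_k=6  p_k/q_k = 111/7
k=3  a_k=1  p_k/q_k = 127/8
(x₁, y₁) = (127, 8);  127² − 252·8² = 1 ✓

127 8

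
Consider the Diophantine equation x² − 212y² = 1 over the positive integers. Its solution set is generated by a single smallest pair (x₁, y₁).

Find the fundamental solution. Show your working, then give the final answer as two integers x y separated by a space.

d=212: √d = [14; 1,1,3,1,1,…,1,1,28] (ℓ=14, even), read p_13/q_13
i=0: a=14 ⇒ p=14, q=1
i=1: a=1 ⇒ p=15, q=1
i=2: a=1 ⇒ p=29, q=2
i=3: a=3 ⇒ p=102, q=7
i=4: a=1 ⇒ p=131, q=9
i=5: a=1 ⇒ p=233, q=16
i=6: a=1 ⇒ p=364, q=25
i=7: a=6 ⇒ p=2417, q=166
…
i=10: a=1 ⇒ p=7979, q=548
i=11: a=3 ⇒ p=29135, q=2001
i=12: a=1 ⇒ p=37114, q=2549
i=13: a=1 ⇒ p=66249, q=4550
→ (66249, 4550).  Check: 66249²=4388930001, 212·4550²=4388930000, difference 1.

66249 4550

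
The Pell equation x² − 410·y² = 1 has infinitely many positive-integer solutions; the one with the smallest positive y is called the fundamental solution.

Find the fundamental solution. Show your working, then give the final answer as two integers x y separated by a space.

√410 = [20; 4,40, …], period ℓ=2 (even) → k=1
step 0: (20, 1)  from 20·(1,0) + (0,1)
step 1: (81, 4)  from 4·(20,1) + (1,0)
fundamental: x₁=81, y₁=4  (since 6561 − 410·16 = 1)

81 4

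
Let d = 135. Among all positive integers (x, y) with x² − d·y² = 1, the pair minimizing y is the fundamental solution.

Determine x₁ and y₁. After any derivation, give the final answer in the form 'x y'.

[11; 1,1,1,1,1,1,1,22] for √135; ℓ=8 ⇒ convergent index 7
step 0: (11, 1)  from 11·(1,0) + (0,1)
step 1: (12, 1)  from 1·(11,1) + (1,0)
step 2: (23, 2)  from 1·(12,1) + (11,1)
step 3: (35, 3)  from 1·(23,2) + (12,1)
step 4: (58, 5)  from 1·(35,3) + (23,2)
step 5: (93, 8)  from 1·(58,5) + (35,3)
step 6: (151, 13)  from 1·(93,8) + (58,5)
step 7: (244, 21)  from 1·(151,13) + (93,8)
fundamental: x₁=244, y₁=21  (since 59536 − 135·441 = 1)

244 21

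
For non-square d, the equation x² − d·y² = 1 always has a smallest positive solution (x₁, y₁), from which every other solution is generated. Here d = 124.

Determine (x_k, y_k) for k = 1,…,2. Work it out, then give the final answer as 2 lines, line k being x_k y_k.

d=124: √d = [11; 7,2,1,1,1,…,2,7,22] (ℓ=16, even), read p_15/q_15
step 0: (11, 1)  from 11·(1,0) + (0,1)
…
step 9: (17583, 1579)  from 1·(14543,1306) + (3040,273)
step 10: (67292, 6043)  from 3·(17583,1579) + (14543,1306)
step 11: (84875, 7622)  from 1·(67292,6043) + (17583,1579)
…
step 14: (626251, 56239)  from 2·(237042,21287) + (152167,13665)
step 15: (4620799, 414960)  from 7·(626251,56239) + (237042,21287)
(x₁, y₁) = (4620799, 414960);  4620799² − 124·414960² = 1 ✓
k=2:  x_2 = 4620799·4620799+124·414960·414960 = 42703566796801,  y_2 = 4620799·414960+414960·4620799 = 3834893506080

4620799 414960
42703566796801 3834893506080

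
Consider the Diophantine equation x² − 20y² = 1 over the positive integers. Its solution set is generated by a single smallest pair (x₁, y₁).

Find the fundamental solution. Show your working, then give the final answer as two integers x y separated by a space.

9 2

d=20: √d = [4; 2,8] (ℓ=2, even), read p_1/q_1
a_0=4:  p_0=4·1+0=4,  q_0=4·0+1=1
a_1=2:  p_1=2·4+1=9,  q_1=2·1+0=2
(x₁, y₁) = (9, 2);  9² − 20·2² = 1 ✓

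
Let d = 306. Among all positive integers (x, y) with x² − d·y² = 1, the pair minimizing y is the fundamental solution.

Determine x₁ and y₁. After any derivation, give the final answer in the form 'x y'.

35 2

√306 → a₀=17, period (2,34); ℓ=2 even so k=1
a_0=17:  p_0=17·1+0=17,  q_0=17·0+1=1
a_1=2:  p_1=2·17+1=35,  q_1=2·1+0=2
fundamental: x₁=35, y₁=2  (since 1225 − 306·4 = 1)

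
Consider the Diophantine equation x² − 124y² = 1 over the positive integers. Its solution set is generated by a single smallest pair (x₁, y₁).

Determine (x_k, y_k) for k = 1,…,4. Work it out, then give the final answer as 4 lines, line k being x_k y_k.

√124 = [11; 7,2,1,1,1,…,2,7,22, …], period ℓ=16 (even) → k=15
i=0: a=11 ⇒ p=11, q=1
i=1: a=7 ⇒ p=78, q=7
i=2: a=2 ⇒ p=167, q=15
i=3: a=1 ⇒ p=245, q=22
…
i=5: a=1 ⇒ p=657, q=59
…
i=8: a=4 ⇒ p=14543, q=1306
…
i=10: a=3 ⇒ p=67292, q=6043
…
i=12: a=1 ⇒ p=152167, q=13665
i=13: a=1 ⇒ p=237042, q=21287
i=14: a=2 ⇒ p=626251, q=56239
i=15: a=7 ⇒ p=4620799, q=414960
(x₁, y₁) = (4620799, 414960);  4620799² − 124·414960² = 1 ✓
n=2: (4620799,414960)∘(4620799,414960) = (4620799·4620799+124·414960·414960, 4620799·414960+414960·4620799) = (42703566796801,3834893506080)
n=3: (42703566796801,3834893506080)∘(4620799,414960) = (4620799·42703566796801+124·414960·3834893506080, 4620799·3834893506080+414960·42703566796801) = (394649197502177907199,35440544156001500880)
n=4: (394649197502177907199,35440544156001500880)∘(4620799,414960) = (4620799·394649197502177907199+124·414960·35440544156001500880, 4620799·35440544156001500880+414960·394649197502177907199) = (3647189234337689639247667201,327527261991011323636100160)

4620799 414960
42703566796801 3834893506080
394649197502177907199 35440544156001500880
3647189234337689639247667201 327527261991011323636100160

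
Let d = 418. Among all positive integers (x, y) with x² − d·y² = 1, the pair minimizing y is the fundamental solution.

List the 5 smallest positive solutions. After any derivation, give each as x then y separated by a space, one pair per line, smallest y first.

33857 1656
2292592897 112134384
155240635393601 7593067676520
10511964382749705217 514156984535740896
711807156058272903670337 34815626043260091355224

[20; 2,4,20,4,2,40] for √418; ℓ=6 ⇒ convergent index 5
a_0=20:  p_0=20·1+0=20,  q_0=20·0+1=1
…
a_4=4:  p_4=4·3721+184=15068,  q_4=4·182+9=737
a_5=2:  p_5=2·15068+3721=33857,  q_5=2·737+182=1656
fundamental: x₁=33857, y₁=1656  (since 1146296449 − 418·2742336 = 1)
k=2:  x_2 = 33857·33857+418·1656·1656 = 2292592897,  y_2 = 33857·1656+1656·33857 = 112134384
k=3:  x_3 = 33857·2292592897+418·1656·112134384 = 155240635393601,  y_3 = 33857·112134384+1656·2292592897 = 7593067676520
k=4:  x_4 = 33857·155240635393601+418·1656·7593067676520 = 10511964382749705217,  y_4 = 33857·7593067676520+1656·155240635393601 = 514156984535740896
k=5:  x_5 = 33857·10511964382749705217+418·1656·514156984535740896 = 711807156058272903670337,  y_5 = 33857·514156984535740896+1656·10511964382749705217 = 34815626043260091355224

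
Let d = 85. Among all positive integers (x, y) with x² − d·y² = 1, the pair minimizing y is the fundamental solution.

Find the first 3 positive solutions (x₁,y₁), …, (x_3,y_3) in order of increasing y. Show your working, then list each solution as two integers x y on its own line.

[9; 4,1,1,4,18] for √85; ℓ=5 ⇒ convergent index 9
a_0=9:  p_0=9·1+0=9,  q_0=9·0+1=1
…
a_5=18:  p_5=18·378+83=6887,  q_5=18·41+9=747
a_6=4:  p_6=4·6887+378=27926,  q_6=4·747+41=3029
…
a_8=1:  p_8=1·34813+27926=62739,  q_8=1·3776+3029=6805
a_9=4:  p_9=4·62739+34813=285769,  q_9=4·6805+3776=30996
(x₁, y₁) = (285769, 30996);  285769² − 85·30996² = 1 ✓
n=2: (285769,30996)∘(285769,30996) = (285769·285769+85·30996·30996, 285769·30996+30996·285769) = (163327842721,17715391848)
n=3: (163327842721,17715391848)∘(285769,30996) = (285769·163327842721+85·30996·17715391848, 285769·17715391848+30996·163327842721) = (93348068572789129,10125019625991228)

285769 30996
163327842721 17715391848
93348068572789129 10125019625991228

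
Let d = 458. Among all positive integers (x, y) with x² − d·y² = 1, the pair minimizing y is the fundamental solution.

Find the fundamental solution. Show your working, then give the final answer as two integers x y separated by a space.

22899 1070

√458 = [21; 2,2,42, …], period ℓ=3 (odd) → k=5
k=0  a_k=21  p_k/q_k = 21/1
k=1  a_k=2  p_k/q_k = 43/2
k=2  a_k=2  p_k/q_k = 107/5
…
k=4  a_k=2  p_k/q_k = 9181/429
k=5  a_k=2  p_k/q_k = 22899/1070
(x₁, y₁) = (22899, 1070);  22899² − 458·1070² = 1 ✓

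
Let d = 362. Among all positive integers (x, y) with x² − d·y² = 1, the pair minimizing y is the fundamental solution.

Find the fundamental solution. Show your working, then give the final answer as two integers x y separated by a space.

723 38

√362 → a₀=19, period (38); ℓ=1 odd so k=1
a_0=19:  p_0=19·1+0=19,  q_0=19·0+1=1
a_1=38:  p_1=38·19+1=723,  q_1=38·1+0=38
→ (723, 38).  Check: 723²=522729, 362·38²=522728, difference 1.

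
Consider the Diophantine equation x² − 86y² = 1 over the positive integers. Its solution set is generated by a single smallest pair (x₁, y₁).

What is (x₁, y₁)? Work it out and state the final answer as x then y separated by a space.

10405 1122

[9; 3,1,1,1,8,1,1,1,3,18] for √86; ℓ=10 ⇒ convergent index 9
step 0: (9, 1)  from 9·(1,0) + (0,1)
…
step 2: (37, 4)  from 1·(28,3) + (9,1)
step 3: (65, 7)  from 1·(37,4) + (28,3)
step 4: (102, 11)  from 1·(65,7) + (37,4)
step 5: (881, 95)  from 8·(102,11) + (65,7)
step 6: (983, 106)  from 1·(881,95) + (102,11)
…
step 8: (2847, 307)  from 1·(1864,201) + (983,106)
step 9: (10405, 1122)  from 3·(2847,307) + (1864,201)
→ (10405, 1122).  Check: 10405²=108264025, 86·1122²=108264024, difference 1.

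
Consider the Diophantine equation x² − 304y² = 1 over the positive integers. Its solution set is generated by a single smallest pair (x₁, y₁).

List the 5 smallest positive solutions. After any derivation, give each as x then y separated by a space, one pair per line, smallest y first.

57799 3315
6681448801 383207370
772362118440199 44298005553945
89283516160768675201 5120760845641726740
10320995900380175197444999 591949712190194322136575

[17; 2,3,2,1,1,1,1,1,2,3,2,34] for √304; ℓ=12 ⇒ convergent index 11
step 0: (17, 1)  from 17·(1,0) + (0,1)
step 1: (35, 2)  from 2·(17,1) + (1,0)
step 2: (122, 7)  from 3·(35,2) + (17,1)
step 3: (279, 16)  from 2·(122,7) + (35,2)
…
step 5: (680, 39)  from 1·(401,23) + (279,16)
step 6: (1081, 62)  from 1·(680,39) + (401,23)
…
step 10: (25177, 1444)  from 3·(7445,427) + (2842,163)
step 11: (57799, 3315)  from 2·(25177,1444) + (7445,427)
fundamental: x₁=57799, y₁=3315  (since 3340724401 − 304·10989225 = 1)
k=2:  x_2 = 57799·57799+304·3315·3315 = 6681448801,  y_2 = 57799·3315+3315·57799 = 383207370
k=3:  x_3 = 57799·6681448801+304·3315·383207370 = 772362118440199,  y_3 = 57799·383207370+3315·6681448801 = 44298005553945
k=4:  x_4 = 57799·772362118440199+304·3315·44298005553945 = 89283516160768675201,  y_4 = 57799·44298005553945+3315·772362118440199 = 5120760845641726740
k=5:  x_5 = 57799·89283516160768675201+304·3315·5120760845641726740 = 10320995900380175197444999,  y_5 = 57799·5120760845641726740+3315·89283516160768675201 = 591949712190194322136575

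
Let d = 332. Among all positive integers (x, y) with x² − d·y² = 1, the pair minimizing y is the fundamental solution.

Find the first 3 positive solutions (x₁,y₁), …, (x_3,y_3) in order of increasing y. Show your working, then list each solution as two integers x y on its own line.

[18; 4,1,1,8,1,1,4,36] for √332; ℓ=8 ⇒ convergent index 7
i=0: a=18 ⇒ p=18, q=1
i=1: a=4 ⇒ p=73, q=4
…
i=3: a=1 ⇒ p=164, q=9
i=4: a=8 ⇒ p=1403, q=77
i=5: a=1 ⇒ p=1567, q=86
i=6: a=1 ⇒ p=2970, q=163
i=7: a=4 ⇒ p=13447, q=738
(x₁, y₁) = (13447, 738);  13447² − 332·738² = 1 ✓
(x_2, y_2) = (13447·13447 + 332·738·738, 13447·738 + 738·13447) = (361643617, 19847772)
(x_3, y_3) = (13447·361643617 + 332·738·19847772, 13447·19847772 + 738·361643617) = (9726043422151, 533785979430)

13447 738
361643617 19847772
9726043422151 533785979430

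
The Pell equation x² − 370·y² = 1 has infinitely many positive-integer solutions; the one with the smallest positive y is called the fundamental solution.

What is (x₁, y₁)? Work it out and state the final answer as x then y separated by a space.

d=370: √d = [19; 4,4,38] (ℓ=3, odd), read p_5/q_5
step 0: (19, 1)  from 19·(1,0) + (0,1)
…
step 2: (327, 17)  from 4·(77,4) + (19,1)
step 3: (12503, 650)  from 38·(327,17) + (77,4)
step 4: (50339, 2617)  from 4·(12503,650) + (327,17)
step 5: (213859, 11118)  from 4·(50339,2617) + (12503,650)
(x₁, y₁) = (213859, 11118);  213859² − 370·11118² = 1 ✓

213859 11118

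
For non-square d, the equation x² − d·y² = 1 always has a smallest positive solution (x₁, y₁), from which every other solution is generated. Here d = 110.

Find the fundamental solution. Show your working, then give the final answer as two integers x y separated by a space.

21 2

√110 = [10; 2,20, …], period ℓ=2 (even) → k=1
k=0  a_k=10  p_k/q_k = 10/1
k=1  a_k=2  p_k/q_k = 21/2
(x₁, y₁) = (21, 2);  21² − 110·2² = 1 ✓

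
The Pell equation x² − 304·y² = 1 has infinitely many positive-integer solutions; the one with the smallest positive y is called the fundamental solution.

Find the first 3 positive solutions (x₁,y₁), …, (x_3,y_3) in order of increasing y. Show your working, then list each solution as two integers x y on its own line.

√304 → a₀=17, period (2,3,2,1,1,1,1,1,2,3,2,34); ℓ=12 even so k=11
a_0=17:  p_0=17·1+0=17,  q_0=17·0+1=1
…
a_2=3:  p_2=3·35+17=122,  q_2=3·2+1=7
…
a_10=3:  p_10=3·7445+2842=25177,  q_10=3·427+163=1444
a_11=2:  p_11=2·25177+7445=57799,  q_11=2·1444+427=3315
(x₁, y₁) = (57799, 3315);  57799² − 304·3315² = 1 ✓
n=2: (57799,3315)∘(57799,3315) = (57799·57799+304·3315·3315, 57799·3315+3315·57799) = (6681448801,383207370)
n=3: (6681448801,383207370)∘(57799,3315) = (57799·6681448801+304·3315·383207370, 57799·383207370+3315·6681448801) = (772362118440199,44298005553945)

57799 3315
6681448801 383207370
772362118440199 44298005553945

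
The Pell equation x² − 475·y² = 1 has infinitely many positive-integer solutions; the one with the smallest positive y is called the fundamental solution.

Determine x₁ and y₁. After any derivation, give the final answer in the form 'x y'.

[21; 1,3,1,6,2,6,1,3,1,42] for √475; ℓ=10 ⇒ convergent index 9
a_0=21:  p_0=21·1+0=21,  q_0=21·0+1=1
a_1=1:  p_1=1·21+1=22,  q_1=1·1+0=1
a_2=3:  p_2=3·22+21=87,  q_2=3·1+1=4
a_3=1:  p_3=1·87+22=109,  q_3=1·4+1=5
a_4=6:  p_4=6·109+87=741,  q_4=6·5+4=34
a_5=2:  p_5=2·741+109=1591,  q_5=2·34+5=73
a_6=6:  p_6=6·1591+741=10287,  q_6=6·73+34=472
a_7=1:  p_7=1·10287+1591=11878,  q_7=1·472+73=545
a_8=3:  p_8=3·11878+10287=45921,  q_8=3·545+472=2107
a_9=1:  p_9=1·45921+11878=57799,  q_9=1·2107+545=2652
fundamental: x₁=57799, y₁=2652  (since 3340724401 − 475·7033104 = 1)

57799 2652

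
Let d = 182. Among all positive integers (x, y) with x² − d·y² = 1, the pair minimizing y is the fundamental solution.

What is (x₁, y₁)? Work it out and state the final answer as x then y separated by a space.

d=182: √d = [13; 2,26] (ℓ=2, even), read p_1/q_1
i=0: a=13 ⇒ p=13, q=1
i=1: a=2 ⇒ p=27, q=2
→ (27, 2).  Check: 27²=729, 182·2²=728, difference 1.

27 2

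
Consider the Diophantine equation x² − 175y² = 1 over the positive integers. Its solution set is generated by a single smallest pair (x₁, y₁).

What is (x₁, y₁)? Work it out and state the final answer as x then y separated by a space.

2024 153

√175 → a₀=13, period (4,2,1,2,4,26); ℓ=6 even so k=5
step 0: (13, 1)  from 13·(1,0) + (0,1)
step 1: (53, 4)  from 4·(13,1) + (1,0)
…
step 4: (463, 35)  from 2·(172,13) + (119,9)
step 5: (2024, 153)  from 4·(463,35) + (172,13)
→ (2024, 153).  Check: 2024²=4096576, 175·153²=4096575, difference 1.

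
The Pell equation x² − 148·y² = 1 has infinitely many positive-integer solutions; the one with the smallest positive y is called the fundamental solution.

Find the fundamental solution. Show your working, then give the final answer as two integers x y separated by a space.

d=148: √d = [12; 6,24] (ℓ=2, even), read p_1/q_1
i=0: a=12 ⇒ p=12, q=1
i=1: a=6 ⇒ p=73, q=6
→ (73, 6).  Check: 73²=5329, 148·6²=5328, difference 1.

73 6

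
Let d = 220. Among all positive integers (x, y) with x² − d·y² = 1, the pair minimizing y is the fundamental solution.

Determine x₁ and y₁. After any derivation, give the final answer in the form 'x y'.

d=220: √d = [14; 1,4,1,28] (ℓ=4, even), read p_3/q_3
step 0: (14, 1)  from 14·(1,0) + (0,1)
step 1: (15, 1)  from 1·(14,1) + (1,0)
step 2: (74, 5)  from 4·(15,1) + (14,1)
step 3: (89, 6)  from 1·(74,5) + (15,1)
→ (89, 6).  Check: 89²=7921, 220·6²=7920, difference 1.

89 6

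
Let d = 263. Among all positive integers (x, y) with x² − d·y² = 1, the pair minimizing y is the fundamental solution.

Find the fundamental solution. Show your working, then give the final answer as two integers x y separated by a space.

139128 8579

√263 → a₀=16, period (4,1,1,1,1,15,1,1,1,1,4,32); ℓ=12 even so k=11
a_0=16:  p_0=16·1+0=16,  q_0=16·0+1=1
a_1=4:  p_1=4·16+1=65,  q_1=4·1+0=4
…
a_3=1:  p_3=1·81+65=146,  q_3=1·5+4=9
a_4=1:  p_4=1·146+81=227,  q_4=1·9+5=14
…
a_6=15:  p_6=15·373+227=5822,  q_6=15·23+14=359
a_7=1:  p_7=1·5822+373=6195,  q_7=1·359+23=382
a_8=1:  p_8=1·6195+5822=12017,  q_8=1·382+359=741
a_9=1:  p_9=1·12017+6195=18212,  q_9=1·741+382=1123
a_10=1:  p_10=1·18212+12017=30229,  q_10=1·1123+741=1864
a_11=4:  p_11=4·30229+18212=139128,  q_11=4·1864+1123=8579
(x₁, y₁) = (139128, 8579);  139128² − 263·8579² = 1 ✓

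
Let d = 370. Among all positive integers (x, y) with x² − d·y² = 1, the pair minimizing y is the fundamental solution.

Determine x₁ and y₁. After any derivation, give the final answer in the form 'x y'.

213859 11118

√370 = [19; 4,4,38, …], period ℓ=3 (odd) → k=5
i=0: a=19 ⇒ p=19, q=1
i=1: a=4 ⇒ p=77, q=4
i=2: a=4 ⇒ p=327, q=17
i=3: a=38 ⇒ p=12503, q=650
i=4: a=4 ⇒ p=50339, q=2617
i=5: a=4 ⇒ p=213859, q=11118
→ (213859, 11118).  Check: 213859²=45735671881, 370·11118²=45735671880, difference 1.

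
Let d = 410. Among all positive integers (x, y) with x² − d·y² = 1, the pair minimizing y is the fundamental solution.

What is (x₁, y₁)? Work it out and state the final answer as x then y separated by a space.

81 4

√410 → a₀=20, period (4,40); ℓ=2 even so k=1
k=0  a_k=20  p_k/q_k = 20/1
k=1  a_k=4  p_k/q_k = 81/4
(x₁, y₁) = (81, 4);  81² − 410·4² = 1 ✓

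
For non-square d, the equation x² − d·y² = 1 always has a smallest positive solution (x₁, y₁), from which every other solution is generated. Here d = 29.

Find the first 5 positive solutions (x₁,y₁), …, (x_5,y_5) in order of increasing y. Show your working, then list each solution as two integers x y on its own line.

9801 1820
192119201 35675640
3765920568201 699313893460
73819574785756801 13707950903927280
1447011301184484245001 268703252919468649100

d=29: √d = [5; 2,1,1,2,10] (ℓ=5, odd), read p_9/q_9
i=0: a=5 ⇒ p=5, q=1
…
i=2: a=1 ⇒ p=16, q=3
…
i=7: a=1 ⇒ p=2251, q=418
i=8: a=1 ⇒ p=3775, q=701
i=9: a=2 ⇒ p=9801, q=1820
→ (9801, 1820).  Check: 9801²=96059601, 29·1820²=96059600, difference 1.
n=2: (9801,1820)∘(9801,1820) = (9801·9801+29·1820·1820, 9801·1820+1820·9801) = (192119201,35675640)
n=3: (192119201,35675640)∘(9801,1820) = (9801·192119201+29·1820·35675640, 9801·35675640+1820·192119201) = (3765920568201,699313893460)
n=4: (3765920568201,699313893460)∘(9801,1820) = (9801·3765920568201+29·1820·699313893460, 9801·699313893460+1820·3765920568201) = (73819574785756801,13707950903927280)
n=5: (73819574785756801,13707950903927280)∘(9801,1820) = (9801·73819574785756801+29·1820·13707950903927280, 9801·13707950903927280+1820·73819574785756801) = (1447011301184484245001,268703252919468649100)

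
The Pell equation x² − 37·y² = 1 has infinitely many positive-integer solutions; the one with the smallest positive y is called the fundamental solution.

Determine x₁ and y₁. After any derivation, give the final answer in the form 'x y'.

[6; 12] for √37; ℓ=1 ⇒ convergent index 1
step 0: (6, 1)  from 6·(1,0) + (0,1)
step 1: (73, 12)  from 12·(6,1) + (1,0)
→ (73, 12).  Check: 73²=5329, 37·12²=5328, difference 1.

73 12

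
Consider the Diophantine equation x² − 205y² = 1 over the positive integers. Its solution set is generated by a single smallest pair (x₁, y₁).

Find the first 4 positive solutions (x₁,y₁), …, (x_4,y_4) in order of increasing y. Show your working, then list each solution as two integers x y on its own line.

39689 2772
3150433441 220035816
250075105640009 17466002999676
19850461732342200961 1386416385888245712

[14; 3,6,1,4,1,6,3,28] for √205; ℓ=8 ⇒ convergent index 7
a_0=14:  p_0=14·1+0=14,  q_0=14·0+1=1
…
a_6=6:  p_6=6·1847+1532=12614,  q_6=6·129+107=881
a_7=3:  p_7=3·12614+1847=39689,  q_7=3·881+129=2772
fundamental: x₁=39689, y₁=2772  (since 1575216721 − 205·7683984 = 1)
(x_2, y_2) = (39689·39689 + 205·2772·2772, 39689·2772 + 2772·39689) = (3150433441, 220035816)
(x_3, y_3) = (39689·3150433441 + 205·2772·220035816, 39689·220035816 + 2772·3150433441) = (250075105640009, 17466002999676)
(x_4, y_4) = (39689·250075105640009 + 205·2772·17466002999676, 39689·17466002999676 + 2772·250075105640009) = (19850461732342200961, 1386416385888245712)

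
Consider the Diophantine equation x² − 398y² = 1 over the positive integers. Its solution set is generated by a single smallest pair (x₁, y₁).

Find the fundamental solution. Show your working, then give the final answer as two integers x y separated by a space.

399 20

√398 = [19; 1,18,1,38, …], period ℓ=4 (even) → k=3
step 0: (19, 1)  from 19·(1,0) + (0,1)
step 1: (20, 1)  from 1·(19,1) + (1,0)
step 2: (379, 19)  from 18·(20,1) + (19,1)
step 3: (399, 20)  from 1·(379,19) + (20,1)
fundamental: x₁=399, y₁=20  (since 159201 − 398·400 = 1)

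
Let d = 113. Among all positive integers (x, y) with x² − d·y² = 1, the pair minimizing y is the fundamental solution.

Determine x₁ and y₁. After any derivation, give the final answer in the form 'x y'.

1204353 113296

d=113: √d = [10; 1,1,1,2,2,1,1,1,20] (ℓ=9, odd), read p_17/q_17
a_0=10:  p_0=10·1+0=10,  q_0=10·0+1=1
a_1=1:  p_1=1·10+1=11,  q_1=1·1+0=1
a_2=1:  p_2=1·11+10=21,  q_2=1·1+1=2
…
a_5=2:  p_5=2·85+32=202,  q_5=2·8+3=19
…
a_9=20:  p_9=20·776+489=16009,  q_9=20·73+46=1506
a_10=1:  p_10=1·16009+776=16785,  q_10=1·1506+73=1579
a_11=1:  p_11=1·16785+16009=32794,  q_11=1·1579+1506=3085
…
a_16=1:  p_16=1·445435+313483=758918,  q_16=1·41903+29490=71393
a_17=1:  p_17=1·758918+445435=1204353,  q_17=1·71393+41903=113296
(x₁, y₁) = (1204353, 113296);  1204353² − 113·113296² = 1 ✓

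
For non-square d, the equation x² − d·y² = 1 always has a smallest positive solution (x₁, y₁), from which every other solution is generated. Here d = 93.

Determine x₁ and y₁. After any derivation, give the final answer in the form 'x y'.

√93 → a₀=9, period (1,1,1,4,6,4,1,1,1,18); ℓ=10 even so k=9
i=0: a=9 ⇒ p=9, q=1
…
i=2: a=1 ⇒ p=19, q=2
i=3: a=1 ⇒ p=29, q=3
…
i=7: a=1 ⇒ p=4330, q=449
i=8: a=1 ⇒ p=7821, q=811
i=9: a=1 ⇒ p=12151, q=1260
(x₁, y₁) = (12151, 1260);  12151² − 93·1260² = 1 ✓

12151 1260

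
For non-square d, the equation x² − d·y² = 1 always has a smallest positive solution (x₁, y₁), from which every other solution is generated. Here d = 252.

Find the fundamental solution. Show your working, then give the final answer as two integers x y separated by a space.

127 8

√252 = [15; 1,6,1,30, …], period ℓ=4 (even) → k=3
step 0: (15, 1)  from 15·(1,0) + (0,1)
…
step 2: (111, 7)  from 6·(16,1) + (15,1)
step 3: (127, 8)  from 1·(111,7) + (16,1)
fundamental: x₁=127, y₁=8  (since 16129 − 252·64 = 1)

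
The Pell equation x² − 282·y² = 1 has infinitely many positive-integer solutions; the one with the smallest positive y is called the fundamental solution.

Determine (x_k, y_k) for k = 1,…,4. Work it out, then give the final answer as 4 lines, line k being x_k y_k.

2351 140
11054401 658280
51977791151 3095232420
244399562937601 14553782180560

√282 = [16; 1,3,1,4,1,3,1,32, …], period ℓ=8 (even) → k=7
a_0=16:  p_0=16·1+0=16,  q_0=16·0+1=1
a_1=1:  p_1=1·16+1=17,  q_1=1·1+0=1
…
a_4=4:  p_4=4·84+67=403,  q_4=4·5+4=24
…
a_6=3:  p_6=3·487+403=1864,  q_6=3·29+24=111
a_7=1:  p_7=1·1864+487=2351,  q_7=1·111+29=140
fundamental: x₁=2351, y₁=140  (since 5527201 − 282·19600 = 1)
k=2:  x_2 = 2351·2351+282·140·140 = 11054401,  y_2 = 2351·140+140·2351 = 658280
k=3:  x_3 = 2351·11054401+282·140·658280 = 51977791151,  y_3 = 2351·658280+140·11054401 = 3095232420
k=4:  x_4 = 2351·51977791151+282·140·3095232420 = 244399562937601,  y_4 = 2351·3095232420+140·51977791151 = 14553782180560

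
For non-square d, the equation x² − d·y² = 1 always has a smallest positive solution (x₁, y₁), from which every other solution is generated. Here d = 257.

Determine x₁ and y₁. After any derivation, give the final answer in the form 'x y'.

513 32

[16; 32] for √257; ℓ=1 ⇒ convergent index 1
a_0=16:  p_0=16·1+0=16,  q_0=16·0+1=1
a_1=32:  p_1=32·16+1=513,  q_1=32·1+0=32
(x₁, y₁) = (513, 32);  513² − 257·32² = 1 ✓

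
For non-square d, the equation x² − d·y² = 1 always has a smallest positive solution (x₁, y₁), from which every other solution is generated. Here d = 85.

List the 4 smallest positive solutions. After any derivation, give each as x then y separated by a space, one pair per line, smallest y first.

√85 → a₀=9, period (4,1,1,4,18); ℓ=5 odd so k=9
i=0: a=9 ⇒ p=9, q=1
…
i=3: a=1 ⇒ p=83, q=9
i=4: a=4 ⇒ p=378, q=41
i=5: a=18 ⇒ p=6887, q=747
…
i=7: a=1 ⇒ p=34813, q=3776
i=8: a=1 ⇒ p=62739, q=6805
i=9: a=4 ⇒ p=285769, q=30996
fundamental: x₁=285769, y₁=30996  (since 81663921361 − 85·960752016 = 1)
(x_2, y_2) = (285769·285769 + 85·30996·30996, 285769·30996 + 30996·285769) = (163327842721, 17715391848)
(x_3, y_3) = (285769·163327842721 + 85·30996·17715391848, 285769·17715391848 + 30996·163327842721) = (93348068572789129, 10125019625991228)
(x_4, y_4) = (285769·93348068572789129 + 85·30996·10125019625991228, 285769·10125019625991228 + 30996·93348068572789129) = (53351968415791425367681, 5786833466982059076816)

285769 30996
163327842721 17715391848
93348068572789129 10125019625991228
53351968415791425367681 5786833466982059076816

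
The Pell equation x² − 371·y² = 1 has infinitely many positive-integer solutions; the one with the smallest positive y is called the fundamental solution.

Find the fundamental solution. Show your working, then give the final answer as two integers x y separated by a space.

√371 = [19; 3,1,4,1,3,38, …], period ℓ=6 (even) → k=5
step 0: (19, 1)  from 19·(1,0) + (0,1)
step 1: (58, 3)  from 3·(19,1) + (1,0)
…
step 3: (366, 19)  from 4·(77,4) + (58,3)
step 4: (443, 23)  from 1·(366,19) + (77,4)
step 5: (1695, 88)  from 3·(443,23) + (366,19)
(x₁, y₁) = (1695, 88);  1695² − 371·88² = 1 ✓

1695 88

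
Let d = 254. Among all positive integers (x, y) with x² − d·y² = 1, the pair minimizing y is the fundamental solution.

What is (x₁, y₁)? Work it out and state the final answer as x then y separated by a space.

255 16

√254 → a₀=15, period (1,14,1,30); ℓ=4 even so k=3
a_0=15:  p_0=15·1+0=15,  q_0=15·0+1=1
a_1=1:  p_1=1·15+1=16,  q_1=1·1+0=1
a_2=14:  p_2=14·16+15=239,  q_2=14·1+1=15
a_3=1:  p_3=1·239+16=255,  q_3=1·15+1=16
(x₁, y₁) = (255, 16);  255² − 254·16² = 1 ✓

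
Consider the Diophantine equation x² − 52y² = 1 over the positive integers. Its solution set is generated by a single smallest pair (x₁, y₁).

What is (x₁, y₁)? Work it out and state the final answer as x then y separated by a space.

√52 → a₀=7, period (4,1,2,1,4,14); ℓ=6 even so k=5
k=0  a_k=7  p_k/q_k = 7/1
…
k=2  a_k=1  p_k/q_k = 36/5
k=3  a_k=2  p_k/q_k = 101/14
k=4  a_k=1  p_k/q_k = 137/19
k=5  a_k=4  p_k/q_k = 649/90
(x₁, y₁) = (649, 90);  649² − 52·90² = 1 ✓

649 90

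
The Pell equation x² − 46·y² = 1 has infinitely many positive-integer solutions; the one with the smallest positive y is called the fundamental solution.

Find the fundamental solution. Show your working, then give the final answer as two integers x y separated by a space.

√46 = [6; 1,3,1,1,2,6,2,1,1,3,1,12, …], period ℓ=12 (even) → k=11
k=0  a_k=6  p_k/q_k = 6/1
k=1  a_k=1  p_k/q_k = 7/1
…
k=8  a_k=1  p_k/q_k = 3147/464
k=9  a_k=1  p_k/q_k = 5297/781
k=10  a_k=3  p_k/q_k = 19038/2807
k=11  a_k=1  p_k/q_k = 24335/3588
fundamental: x₁=24335, y₁=3588  (since 592192225 − 46·12873744 = 1)

24335 3588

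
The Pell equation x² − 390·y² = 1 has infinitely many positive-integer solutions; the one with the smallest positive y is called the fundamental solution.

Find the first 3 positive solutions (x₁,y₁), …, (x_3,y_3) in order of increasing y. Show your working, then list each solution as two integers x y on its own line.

√390 → a₀=19, period (1,2,1,38); ℓ=4 even so k=3
i=0: a=19 ⇒ p=19, q=1
i=1: a=1 ⇒ p=20, q=1
i=2: a=2 ⇒ p=59, q=3
i=3: a=1 ⇒ p=79, q=4
(x₁, y₁) = (79, 4);  79² − 390·4² = 1 ✓
(79+4√390)^2 = 12481 + 632√390
(79+4√390)^3 = 1971919 + 99852√390

79 4
12481 632
1971919 99852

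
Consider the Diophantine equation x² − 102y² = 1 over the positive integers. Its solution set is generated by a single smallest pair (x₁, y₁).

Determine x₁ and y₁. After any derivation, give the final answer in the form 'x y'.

[10; 10,20] for √102; ℓ=2 ⇒ convergent index 1
step 0: (10, 1)  from 10·(1,0) + (0,1)
step 1: (101, 10)  from 10·(10,1) + (1,0)
fundamental: x₁=101, y₁=10  (since 10201 − 102·100 = 1)

101 10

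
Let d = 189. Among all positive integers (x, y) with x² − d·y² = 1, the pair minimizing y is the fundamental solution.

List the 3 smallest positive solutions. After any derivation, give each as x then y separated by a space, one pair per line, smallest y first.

55 4
6049 440
665335 48396

[13; 1,2,1,26] for √189; ℓ=4 ⇒ convergent index 3
i=0: a=13 ⇒ p=13, q=1
i=1: a=1 ⇒ p=14, q=1
i=2: a=2 ⇒ p=41, q=3
i=3: a=1 ⇒ p=55, q=4
(x₁, y₁) = (55, 4);  55² − 189·4² = 1 ✓
k=2:  x_2 = 55·55+189·4·4 = 6049,  y_2 = 55·4+4·55 = 440
k=3:  x_3 = 55·6049+189·4·440 = 665335,  y_3 = 55·440+4·6049 = 48396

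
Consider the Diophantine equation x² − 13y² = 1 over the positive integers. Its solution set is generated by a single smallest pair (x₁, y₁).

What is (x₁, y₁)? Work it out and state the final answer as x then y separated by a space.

√13 = [3; 1,1,1,1,6, …], period ℓ=5 (odd) → k=9
step 0: (3, 1)  from 3·(1,0) + (0,1)
step 1: (4, 1)  from 1·(3,1) + (1,0)
step 2: (7, 2)  from 1·(4,1) + (3,1)
step 3: (11, 3)  from 1·(7,2) + (4,1)
step 4: (18, 5)  from 1·(11,3) + (7,2)
step 5: (119, 33)  from 6·(18,5) + (11,3)
…
step 7: (256, 71)  from 1·(137,38) + (119,33)
step 8: (393, 109)  from 1·(256,71) + (137,38)
step 9: (649, 180)  from 1·(393,109) + (256,71)
fundamental: x₁=649, y₁=180  (since 421201 − 13·32400 = 1)

649 180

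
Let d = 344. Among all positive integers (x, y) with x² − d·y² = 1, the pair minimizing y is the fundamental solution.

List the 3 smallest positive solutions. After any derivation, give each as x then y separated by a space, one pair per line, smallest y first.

d=344: √d = [18; 1,1,4,1,3,1,4,1,1,36] (ℓ=10, even), read p_9/q_9
i=0: a=18 ⇒ p=18, q=1
i=1: a=1 ⇒ p=19, q=1
…
i=3: a=4 ⇒ p=167, q=9
i=4: a=1 ⇒ p=204, q=11
i=5: a=3 ⇒ p=779, q=42
i=6: a=1 ⇒ p=983, q=53
i=7: a=4 ⇒ p=4711, q=254
i=8: a=1 ⇒ p=5694, q=307
i=9: a=1 ⇒ p=10405, q=561
→ (10405, 561).  Check: 10405²=108264025, 344·561²=108264024, difference 1.
(10405+561√344)^2 = 216528049 + 11674410√344
(10405+561√344)^3 = 4505948689285 + 242944471539√344

10405 561
216528049 11674410
4505948689285 242944471539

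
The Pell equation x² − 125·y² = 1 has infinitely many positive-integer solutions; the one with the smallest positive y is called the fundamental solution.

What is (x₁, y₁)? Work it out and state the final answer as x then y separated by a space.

d=125: √d = [11; 5,1,1,5,22] (ℓ=5, odd), read p_9/q_9
i=0: a=11 ⇒ p=11, q=1
…
i=3: a=1 ⇒ p=123, q=11
…
i=5: a=22 ⇒ p=15127, q=1353
i=6: a=5 ⇒ p=76317, q=6826
…
i=8: a=1 ⇒ p=167761, q=15005
i=9: a=5 ⇒ p=930249, q=83204
→ (930249, 83204).  Check: 930249²=865363202001, 125·83204²=865363202000, difference 1.

930249 83204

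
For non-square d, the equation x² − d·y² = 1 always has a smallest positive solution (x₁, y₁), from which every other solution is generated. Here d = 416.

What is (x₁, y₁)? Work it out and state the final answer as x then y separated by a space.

√416 → a₀=20, period (2,1,1,9,1,1,2,40); ℓ=8 even so k=7
step 0: (20, 1)  from 20·(1,0) + (0,1)
step 1: (41, 2)  from 2·(20,1) + (1,0)
…
step 3: (102, 5)  from 1·(61,3) + (41,2)
step 4: (979, 48)  from 9·(102,5) + (61,3)
step 5: (1081, 53)  from 1·(979,48) + (102,5)
step 6: (2060, 101)  from 1·(1081,53) + (979,48)
step 7: (5201, 255)  from 2·(2060,101) + (1081,53)
(x₁, y₁) = (5201, 255);  5201² − 416·255² = 1 ✓

5201 255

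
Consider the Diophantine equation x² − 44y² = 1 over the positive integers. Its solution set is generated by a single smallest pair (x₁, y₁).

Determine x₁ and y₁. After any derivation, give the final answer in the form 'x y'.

199 30

√44 = [6; 1,1,1,2,1,1,1,12, …], period ℓ=8 (even) → k=7
k=0  a_k=6  p_k/q_k = 6/1
k=1  a_k=1  p_k/q_k = 7/1
k=2  a_k=1  p_k/q_k = 13/2
k=3  a_k=1  p_k/q_k = 20/3
k=4  a_k=2  p_k/q_k = 53/8
k=5  a_k=1  p_k/q_k = 73/11
k=6  a_k=1  p_k/q_k = 126/19
k=7  a_k=1  p_k/q_k = 199/30
fundamental: x₁=199, y₁=30  (since 39601 − 44·900 = 1)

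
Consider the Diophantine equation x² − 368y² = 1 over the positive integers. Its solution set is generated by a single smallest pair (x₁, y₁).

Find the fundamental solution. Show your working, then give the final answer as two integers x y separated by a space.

1151 60

√368 = [19; 5,2,5,38, …], period ℓ=4 (even) → k=3
i=0: a=19 ⇒ p=19, q=1
…
i=2: a=2 ⇒ p=211, q=11
i=3: a=5 ⇒ p=1151, q=60
fundamental: x₁=1151, y₁=60  (since 1324801 − 368·3600 = 1)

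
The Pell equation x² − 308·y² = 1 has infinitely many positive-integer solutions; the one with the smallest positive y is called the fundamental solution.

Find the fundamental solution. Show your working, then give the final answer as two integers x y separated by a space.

351 20

[17; 1,1,4,1,1,34] for √308; ℓ=6 ⇒ convergent index 5
i=0: a=17 ⇒ p=17, q=1
…
i=2: a=1 ⇒ p=35, q=2
i=3: a=4 ⇒ p=158, q=9
i=4: a=1 ⇒ p=193, q=11
i=5: a=1 ⇒ p=351, q=20
→ (351, 20).  Check: 351²=123201, 308·20²=123200, difference 1.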